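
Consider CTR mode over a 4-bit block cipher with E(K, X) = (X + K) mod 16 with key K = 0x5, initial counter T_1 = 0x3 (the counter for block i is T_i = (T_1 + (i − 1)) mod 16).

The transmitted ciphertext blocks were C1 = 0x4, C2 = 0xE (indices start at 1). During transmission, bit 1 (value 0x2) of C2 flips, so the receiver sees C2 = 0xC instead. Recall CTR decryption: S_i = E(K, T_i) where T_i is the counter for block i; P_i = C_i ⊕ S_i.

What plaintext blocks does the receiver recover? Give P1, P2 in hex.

P1 = 0xC, P2 = 0x5

Only C2 changed, to 0xC. In CTR, a change in C_i flips the same bit in P_i only; the keystream is unaffected. Decrypting the received ciphertext:
P1: T = 0x3, S = E(K, T) = 0x8; 0x4 ⊕ 0x8 = 0xC.
P2: T = 0x4, S = E(K, T) = 0x9; 0xC ⊕ 0x9 = 0x5.
Blocks that differ from the original plaintext: P2.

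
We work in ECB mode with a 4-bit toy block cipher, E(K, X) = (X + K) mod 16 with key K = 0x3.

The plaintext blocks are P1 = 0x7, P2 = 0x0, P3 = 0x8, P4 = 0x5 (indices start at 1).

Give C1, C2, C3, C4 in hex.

ECB encryption: C_i = E(K, P_i).
C1: E(K, 0x7) = 0xA.
C2: E(K, 0x0) = 0x3.
C3: E(K, 0x8) = 0xB.
C4: E(K, 0x5) = 0x8.

C1 = 0xA, C2 = 0x3, C3 = 0xB, C4 = 0x8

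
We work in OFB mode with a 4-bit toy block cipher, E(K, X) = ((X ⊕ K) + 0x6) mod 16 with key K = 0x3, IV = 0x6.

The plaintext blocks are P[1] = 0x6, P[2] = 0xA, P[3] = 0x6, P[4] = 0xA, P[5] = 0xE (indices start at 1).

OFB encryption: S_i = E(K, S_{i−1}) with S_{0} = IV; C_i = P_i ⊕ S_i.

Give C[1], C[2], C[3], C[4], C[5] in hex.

C[1]: S = E(K, 0x6) = 0xB; 0x6 ⊕ 0xB = 0xD.
C[2]: S = E(K, 0xB) = 0xE; 0xA ⊕ 0xE = 0x4.
C[3]: S = E(K, 0xE) = 0x3; 0x6 ⊕ 0x3 = 0x5.
C[4]: S = E(K, 0x3) = 0x6; 0xA ⊕ 0x6 = 0xC.
C[5]: S = E(K, 0x6) = 0xB; 0xE ⊕ 0xB = 0x5.

C[1] = 0xD, C[2] = 0x4, C[3] = 0x5, C[4] = 0xC, C[5] = 0x5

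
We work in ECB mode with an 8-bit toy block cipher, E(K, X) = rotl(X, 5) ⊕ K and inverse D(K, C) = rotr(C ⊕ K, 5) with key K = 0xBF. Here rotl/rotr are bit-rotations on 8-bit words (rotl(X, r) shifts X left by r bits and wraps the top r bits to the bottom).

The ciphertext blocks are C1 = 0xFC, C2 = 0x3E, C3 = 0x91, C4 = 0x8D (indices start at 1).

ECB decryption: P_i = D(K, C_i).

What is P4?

P4 = 0x91

P4: D(K, 0x8D) = 0x91.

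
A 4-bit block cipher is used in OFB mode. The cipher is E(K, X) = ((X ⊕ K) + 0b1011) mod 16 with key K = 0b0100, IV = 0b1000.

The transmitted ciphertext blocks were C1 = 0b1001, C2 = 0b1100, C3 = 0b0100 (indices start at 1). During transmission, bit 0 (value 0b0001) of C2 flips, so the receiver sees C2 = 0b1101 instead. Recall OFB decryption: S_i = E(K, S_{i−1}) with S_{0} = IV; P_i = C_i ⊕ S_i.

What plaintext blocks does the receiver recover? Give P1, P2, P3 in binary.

Only C2 changed, to 0b1101. In OFB, a change in C_i flips the same bit in P_i only; the keystream is unaffected. Decrypting the received ciphertext:
P1: S = E(K, 0b1000) = 0b0111; 0b1001 ⊕ 0b0111 = 0b1110.
P2: S = E(K, 0b0111) = 0b1110; 0b1101 ⊕ 0b1110 = 0b0011.
P3: S = E(K, 0b1110) = 0b0101; 0b0100 ⊕ 0b0101 = 0b0001.
Blocks that differ from the original plaintext: P2.

P1 = 0b1110, P2 = 0b0011, P3 = 0b0001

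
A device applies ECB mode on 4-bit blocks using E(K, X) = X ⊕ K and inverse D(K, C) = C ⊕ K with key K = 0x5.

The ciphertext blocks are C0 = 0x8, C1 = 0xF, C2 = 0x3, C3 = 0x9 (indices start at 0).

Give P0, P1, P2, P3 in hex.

ECB decryption: P_i = D(K, C_i).
P0: D(K, 0x8) = 0xD.
P1: D(K, 0xF) = 0xA.
P2: D(K, 0x3) = 0x6.
P3: D(K, 0x9) = 0xC.

P0 = 0xD, P1 = 0xA, P2 = 0x6, P3 = 0xC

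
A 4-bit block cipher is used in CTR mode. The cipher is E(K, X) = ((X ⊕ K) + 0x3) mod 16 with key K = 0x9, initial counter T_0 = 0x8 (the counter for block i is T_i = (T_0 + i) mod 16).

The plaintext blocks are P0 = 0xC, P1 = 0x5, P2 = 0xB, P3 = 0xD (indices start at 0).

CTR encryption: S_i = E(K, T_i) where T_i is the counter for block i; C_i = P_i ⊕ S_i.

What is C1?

C0: T = 0x8, S = E(K, T) = 0x4; 0xC ⊕ 0x4 = 0x8.
C1: T = 0x9, S = E(K, T) = 0x3; 0x5 ⊕ 0x3 = 0x6.

C1 = 0x6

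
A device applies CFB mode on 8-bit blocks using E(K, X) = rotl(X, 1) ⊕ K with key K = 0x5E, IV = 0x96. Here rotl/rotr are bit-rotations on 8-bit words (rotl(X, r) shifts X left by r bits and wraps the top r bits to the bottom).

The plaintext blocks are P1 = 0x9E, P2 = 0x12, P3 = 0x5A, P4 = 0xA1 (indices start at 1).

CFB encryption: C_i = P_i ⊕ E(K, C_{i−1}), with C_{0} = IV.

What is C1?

C1 = 0xED

C1: E(K, 0x96) = 0x73; 0x9E ⊕ 0x73 = 0xED.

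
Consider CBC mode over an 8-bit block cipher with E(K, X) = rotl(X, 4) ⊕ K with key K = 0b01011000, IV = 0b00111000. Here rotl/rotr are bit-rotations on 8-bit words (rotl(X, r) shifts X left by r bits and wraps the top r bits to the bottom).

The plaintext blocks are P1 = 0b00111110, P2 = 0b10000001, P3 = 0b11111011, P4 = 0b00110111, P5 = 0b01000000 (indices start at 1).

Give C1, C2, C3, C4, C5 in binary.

C1 = 0b00111000, C2 = 0b11000011, C3 = 0b11011011, C4 = 0b10010110, C5 = 0b00110101

CBC encryption: C_i = E(K, P_i ⊕ C_{i−1}), with C_{0} = IV.
C1: P1 ⊕ 0b00111000 = 0b00000110; E(K, 0b00000110) = 0b00111000.
C2: P2 ⊕ 0b00111000 = 0b10111001; E(K, 0b10111001) = 0b11000011.
C3: P3 ⊕ 0b11000011 = 0b00111000; E(K, 0b00111000) = 0b11011011.
C4: P4 ⊕ 0b11011011 = 0b11101100; E(K, 0b11101100) = 0b10010110.
C5: P5 ⊕ 0b10010110 = 0b11010110; E(K, 0b11010110) = 0b00110101.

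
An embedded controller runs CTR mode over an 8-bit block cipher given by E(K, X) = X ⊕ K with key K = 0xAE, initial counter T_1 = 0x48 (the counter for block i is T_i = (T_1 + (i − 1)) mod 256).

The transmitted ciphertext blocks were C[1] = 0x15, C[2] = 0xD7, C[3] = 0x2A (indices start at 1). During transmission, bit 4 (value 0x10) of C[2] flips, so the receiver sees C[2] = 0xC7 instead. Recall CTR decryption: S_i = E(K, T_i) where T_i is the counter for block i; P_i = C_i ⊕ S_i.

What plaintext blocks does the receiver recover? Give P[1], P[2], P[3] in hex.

P[1] = 0xF3, P[2] = 0x20, P[3] = 0xCE

Only C[2] changed, to 0xC7. In CTR, a change in C_i flips the same bit in P_i only; the keystream is unaffected. Decrypting the received ciphertext:
P[1]: T = 0x48, S = E(K, T) = 0xE6; 0x15 ⊕ 0xE6 = 0xF3.
P[2]: T = 0x49, S = E(K, T) = 0xE7; 0xC7 ⊕ 0xE7 = 0x20.
P[3]: T = 0x4A, S = E(K, T) = 0xE4; 0x2A ⊕ 0xE4 = 0xCE.
Blocks that differ from the original plaintext: P[2].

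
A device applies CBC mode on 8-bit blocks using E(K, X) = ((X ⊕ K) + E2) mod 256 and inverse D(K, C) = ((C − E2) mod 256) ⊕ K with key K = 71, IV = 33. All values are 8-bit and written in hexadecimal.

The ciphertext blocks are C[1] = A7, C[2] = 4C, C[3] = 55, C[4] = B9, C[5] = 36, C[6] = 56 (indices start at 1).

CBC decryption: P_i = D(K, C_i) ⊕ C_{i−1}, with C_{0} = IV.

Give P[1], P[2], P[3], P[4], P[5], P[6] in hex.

P[1]: D(K, A7) = B4; B4 ⊕ 33 = 87.
P[2]: D(K, 4C) = 1B; 1B ⊕ A7 = BC.
P[3]: D(K, 55) = 02; 02 ⊕ 4C = 4E.
P[4]: D(K, B9) = A6; A6 ⊕ 55 = F3.
P[5]: D(K, 36) = 25; 25 ⊕ B9 = 9C.
P[6]: D(K, 56) = 05; 05 ⊕ 36 = 33.

P[1] = 87, P[2] = BC, P[3] = 4E, P[4] = F3, P[5] = 9C, P[6] = 33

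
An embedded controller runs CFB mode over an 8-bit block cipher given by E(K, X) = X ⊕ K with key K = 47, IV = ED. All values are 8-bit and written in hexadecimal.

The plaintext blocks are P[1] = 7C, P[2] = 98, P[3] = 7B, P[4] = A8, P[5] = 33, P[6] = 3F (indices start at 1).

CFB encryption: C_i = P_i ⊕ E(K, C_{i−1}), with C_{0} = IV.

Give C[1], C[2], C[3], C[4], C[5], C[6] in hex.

C[1]: E(K, ED) = AA; 7C ⊕ AA = D6.
C[2]: E(K, D6) = 91; 98 ⊕ 91 = 09.
C[3]: E(K, 09) = 4E; 7B ⊕ 4E = 35.
C[4]: E(K, 35) = 72; A8 ⊕ 72 = DA.
C[5]: E(K, DA) = 9D; 33 ⊕ 9D = AE.
C[6]: E(K, AE) = E9; 3F ⊕ E9 = D6.

C[1] = D6, C[2] = 09, C[3] = 35, C[4] = DA, C[5] = AE, C[6] = D6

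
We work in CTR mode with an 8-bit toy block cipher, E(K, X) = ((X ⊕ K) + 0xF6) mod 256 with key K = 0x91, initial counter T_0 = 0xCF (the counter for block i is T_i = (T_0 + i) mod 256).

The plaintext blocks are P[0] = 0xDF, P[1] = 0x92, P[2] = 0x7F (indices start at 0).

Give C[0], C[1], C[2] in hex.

CTR encryption: S_i = E(K, T_i) where T_i is the counter for block i; C_i = P_i ⊕ S_i.
C[0]: T = 0xCF, S = E(K, T) = 0x54; 0xDF ⊕ 0x54 = 0x8B.
C[1]: T = 0xD0, S = E(K, T) = 0x37; 0x92 ⊕ 0x37 = 0xA5.
C[2]: T = 0xD1, S = E(K, T) = 0x36; 0x7F ⊕ 0x36 = 0x49.

C[0] = 0x8B, C[1] = 0xA5, C[2] = 0x49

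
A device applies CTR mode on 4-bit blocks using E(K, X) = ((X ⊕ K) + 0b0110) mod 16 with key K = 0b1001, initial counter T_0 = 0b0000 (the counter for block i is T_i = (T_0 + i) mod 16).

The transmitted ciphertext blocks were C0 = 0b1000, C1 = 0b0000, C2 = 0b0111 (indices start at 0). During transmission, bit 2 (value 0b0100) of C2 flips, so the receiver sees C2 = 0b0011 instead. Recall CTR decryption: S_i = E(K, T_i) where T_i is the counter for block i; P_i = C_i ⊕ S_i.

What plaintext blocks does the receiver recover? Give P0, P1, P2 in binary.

Only C2 changed, to 0b0011. In CTR, a change in C_i flips the same bit in P_i only; the keystream is unaffected. Decrypting the received ciphertext:
P0: T = 0b0000, S = E(K, T) = 0b1111; 0b1000 ⊕ 0b1111 = 0b0111.
P1: T = 0b0001, S = E(K, T) = 0b1110; 0b0000 ⊕ 0b1110 = 0b1110.
P2: T = 0b0010, S = E(K, T) = 0b0001; 0b0011 ⊕ 0b0001 = 0b0010.
Blocks that differ from the original plaintext: P2.

P0 = 0b0111, P1 = 0b1110, P2 = 0b0010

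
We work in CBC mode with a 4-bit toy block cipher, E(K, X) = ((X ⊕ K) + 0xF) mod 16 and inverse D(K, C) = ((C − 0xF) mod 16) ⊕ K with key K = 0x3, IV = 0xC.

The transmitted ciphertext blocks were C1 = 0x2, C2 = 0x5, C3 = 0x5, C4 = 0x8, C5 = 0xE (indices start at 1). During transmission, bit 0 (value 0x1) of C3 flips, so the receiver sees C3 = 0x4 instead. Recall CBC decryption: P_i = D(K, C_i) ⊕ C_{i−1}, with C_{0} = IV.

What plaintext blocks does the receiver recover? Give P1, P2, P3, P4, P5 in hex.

P1 = 0xC, P2 = 0x7, P3 = 0x3, P4 = 0xE, P5 = 0x4

Only C3 changed, to 0x4. In CBC, a change in C_i garbles P_i and flips the same bit in P_{i+1}. Decrypting the received ciphertext:
P1: D(K, 0x2) = 0x0; 0x0 ⊕ 0xC = 0xC.
P2: D(K, 0x5) = 0x5; 0x5 ⊕ 0x2 = 0x7.
P3: D(K, 0x4) = 0x6; 0x6 ⊕ 0x5 = 0x3.
P4: D(K, 0x8) = 0xA; 0xA ⊕ 0x4 = 0xE.
P5: D(K, 0xE) = 0xC; 0xC ⊕ 0x8 = 0x4.
Blocks that differ from the original plaintext: P3, P4.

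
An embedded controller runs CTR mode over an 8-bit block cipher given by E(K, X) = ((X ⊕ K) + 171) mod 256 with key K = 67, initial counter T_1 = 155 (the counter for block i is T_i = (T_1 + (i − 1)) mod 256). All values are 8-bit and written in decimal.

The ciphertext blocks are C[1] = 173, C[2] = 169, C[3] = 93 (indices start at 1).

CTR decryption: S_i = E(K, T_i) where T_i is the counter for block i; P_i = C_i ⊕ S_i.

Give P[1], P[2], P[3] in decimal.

P[1]: T = 155, S = E(K, T) = 131; 173 ⊕ 131 = 46.
P[2]: T = 156, S = E(K, T) = 138; 169 ⊕ 138 = 35.
P[3]: T = 157, S = E(K, T) = 137; 93 ⊕ 137 = 212.

P[1] = 46, P[2] = 35, P[3] = 212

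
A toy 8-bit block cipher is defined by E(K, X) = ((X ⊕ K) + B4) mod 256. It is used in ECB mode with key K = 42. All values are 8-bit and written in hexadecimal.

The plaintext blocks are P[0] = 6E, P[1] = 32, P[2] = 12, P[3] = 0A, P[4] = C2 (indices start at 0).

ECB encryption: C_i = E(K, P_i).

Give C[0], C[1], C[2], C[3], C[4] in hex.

C[0] = E0, C[1] = 24, C[2] = 04, C[3] = FC, C[4] = 34

C[0]: E(K, 6E) = E0.
C[1]: E(K, 32) = 24.
C[2]: E(K, 12) = 04.
C[3]: E(K, 0A) = FC.
C[4]: E(K, C2) = 34.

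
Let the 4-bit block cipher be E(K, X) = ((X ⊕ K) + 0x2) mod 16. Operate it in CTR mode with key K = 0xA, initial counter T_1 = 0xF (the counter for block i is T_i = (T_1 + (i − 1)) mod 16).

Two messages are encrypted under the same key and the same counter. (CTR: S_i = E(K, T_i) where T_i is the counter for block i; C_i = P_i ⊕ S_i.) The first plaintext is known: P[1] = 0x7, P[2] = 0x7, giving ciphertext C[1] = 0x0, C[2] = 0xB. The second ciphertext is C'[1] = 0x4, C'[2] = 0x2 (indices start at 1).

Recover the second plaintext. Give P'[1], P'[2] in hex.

P'[1] = 0x3, P'[2] = 0xE

In CTR with a reused counter, both messages share the same keystream S_i, so C_i ⊕ C'_i = P_i ⊕ P'_i and thus P'_i = P_i ⊕ C_i ⊕ C'_i.
P'[1]: 0x7 ⊕ 0x0 ⊕ 0x4 = 0x3.
P'[2]: 0x7 ⊕ 0xB ⊕ 0x2 = 0xE.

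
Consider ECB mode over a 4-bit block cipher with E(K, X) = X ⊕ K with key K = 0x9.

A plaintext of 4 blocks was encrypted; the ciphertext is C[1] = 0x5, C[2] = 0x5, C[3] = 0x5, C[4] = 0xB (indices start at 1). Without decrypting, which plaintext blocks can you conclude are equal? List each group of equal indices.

P[1] = P[2] = P[3]

ECB encrypts each block independently with the same key, so equal ciphertext blocks imply equal plaintext blocks.
C[1] = C[2] = C[3] = 0x5, so P[1] = P[2] = P[3].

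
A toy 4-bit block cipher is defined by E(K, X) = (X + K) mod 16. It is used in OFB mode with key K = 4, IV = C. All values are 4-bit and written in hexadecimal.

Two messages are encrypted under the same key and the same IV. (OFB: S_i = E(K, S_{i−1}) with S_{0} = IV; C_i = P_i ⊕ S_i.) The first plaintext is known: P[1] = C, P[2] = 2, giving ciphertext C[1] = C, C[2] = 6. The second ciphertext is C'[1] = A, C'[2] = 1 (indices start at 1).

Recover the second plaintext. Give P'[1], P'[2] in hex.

P'[1] = A, P'[2] = 5

In OFB with a reused IV, both messages share the same keystream S_i, so C_i ⊕ C'_i = P_i ⊕ P'_i and thus P'_i = P_i ⊕ C_i ⊕ C'_i.
P'[1]: C ⊕ C ⊕ A = A.
P'[2]: 2 ⊕ 6 ⊕ 1 = 5.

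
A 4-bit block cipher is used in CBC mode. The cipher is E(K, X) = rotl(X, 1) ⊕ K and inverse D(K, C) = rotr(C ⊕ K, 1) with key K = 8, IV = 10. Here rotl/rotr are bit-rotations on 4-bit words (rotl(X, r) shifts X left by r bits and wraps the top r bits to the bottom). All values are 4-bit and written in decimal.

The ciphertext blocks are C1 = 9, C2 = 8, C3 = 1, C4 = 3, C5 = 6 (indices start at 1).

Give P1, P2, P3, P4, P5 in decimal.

P1 = 2, P2 = 9, P3 = 4, P4 = 12, P5 = 4

CBC decryption: P_i = D(K, C_i) ⊕ C_{i−1}, with C_{0} = IV.
P1: D(K, 9) = 8; 8 ⊕ 10 = 2.
P2: D(K, 8) = 0; 0 ⊕ 9 = 9.
P3: D(K, 1) = 12; 12 ⊕ 8 = 4.
P4: D(K, 3) = 13; 13 ⊕ 1 = 12.
P5: D(K, 6) = 7; 7 ⊕ 3 = 4.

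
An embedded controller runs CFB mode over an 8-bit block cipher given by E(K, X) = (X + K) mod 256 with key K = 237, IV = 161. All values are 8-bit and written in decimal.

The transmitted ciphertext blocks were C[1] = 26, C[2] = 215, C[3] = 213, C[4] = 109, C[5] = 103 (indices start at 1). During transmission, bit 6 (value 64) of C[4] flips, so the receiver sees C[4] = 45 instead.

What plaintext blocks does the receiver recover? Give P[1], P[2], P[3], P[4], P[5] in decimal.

CFB decryption: P_i = C_i ⊕ E(K, C_{i−1}), with C_{0} = IV.
Only C[4] changed, to 45. In CFB, a change in C_i flips the same bit in P_i and garbles P_{i+1}. Decrypting the received ciphertext:
P[1]: E(K, 161) = 142; 26 ⊕ 142 = 148.
P[2]: E(K, 26) = 7; 215 ⊕ 7 = 208.
P[3]: E(K, 215) = 196; 213 ⊕ 196 = 17.
P[4]: E(K, 213) = 194; 45 ⊕ 194 = 239.
P[5]: E(K, 45) = 26; 103 ⊕ 26 = 125.
Blocks that differ from the original plaintext: P[4], P[5].

P[1] = 148, P[2] = 208, P[3] = 17, P[4] = 239, P[5] = 125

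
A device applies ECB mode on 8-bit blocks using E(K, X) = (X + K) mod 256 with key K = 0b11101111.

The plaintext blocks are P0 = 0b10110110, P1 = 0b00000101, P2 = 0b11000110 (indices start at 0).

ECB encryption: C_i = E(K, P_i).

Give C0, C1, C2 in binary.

C0: E(K, 0b10110110) = 0b10100101.
C1: E(K, 0b00000101) = 0b11110100.
C2: E(K, 0b11000110) = 0b10110101.

C0 = 0b10100101, C1 = 0b11110100, C2 = 0b10110101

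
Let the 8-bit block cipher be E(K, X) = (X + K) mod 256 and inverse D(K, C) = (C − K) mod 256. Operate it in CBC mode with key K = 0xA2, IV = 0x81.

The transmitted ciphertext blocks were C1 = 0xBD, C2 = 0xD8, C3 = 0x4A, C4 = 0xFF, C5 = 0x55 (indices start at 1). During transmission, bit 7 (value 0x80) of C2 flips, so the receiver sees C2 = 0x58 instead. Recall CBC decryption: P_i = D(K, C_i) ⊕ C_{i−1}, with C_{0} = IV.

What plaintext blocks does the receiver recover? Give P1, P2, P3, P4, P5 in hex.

Only C2 changed, to 0x58. In CBC, a change in C_i garbles P_i and flips the same bit in P_{i+1}. Decrypting the received ciphertext:
P1: D(K, 0xBD) = 0x1B; 0x1B ⊕ 0x81 = 0x9A.
P2: D(K, 0x58) = 0xB6; 0xB6 ⊕ 0xBD = 0x0B.
P3: D(K, 0x4A) = 0xA8; 0xA8 ⊕ 0x58 = 0xF0.
P4: D(K, 0xFF) = 0x5D; 0x5D ⊕ 0x4A = 0x17.
P5: D(K, 0x55) = 0xB3; 0xB3 ⊕ 0xFF = 0x4C.
Blocks that differ from the original plaintext: P2, P3.

P1 = 0x9A, P2 = 0x0B, P3 = 0xF0, P4 = 0x17, P5 = 0x4C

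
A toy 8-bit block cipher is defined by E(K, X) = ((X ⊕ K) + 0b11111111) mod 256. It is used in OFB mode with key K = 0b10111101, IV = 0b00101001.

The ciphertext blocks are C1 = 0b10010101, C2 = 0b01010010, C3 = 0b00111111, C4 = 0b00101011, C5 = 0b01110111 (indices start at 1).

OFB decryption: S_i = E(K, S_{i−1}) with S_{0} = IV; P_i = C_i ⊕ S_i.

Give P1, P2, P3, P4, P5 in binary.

P1 = 0b00000110, P2 = 0b01111111, P3 = 0b10110000, P4 = 0b00011010, P5 = 0b11111100

P1: S = E(K, 0b00101001) = 0b10010011; 0b10010101 ⊕ 0b10010011 = 0b00000110.
P2: S = E(K, 0b10010011) = 0b00101101; 0b01010010 ⊕ 0b00101101 = 0b01111111.
P3: S = E(K, 0b00101101) = 0b10001111; 0b00111111 ⊕ 0b10001111 = 0b10110000.
P4: S = E(K, 0b10001111) = 0b00110001; 0b00101011 ⊕ 0b00110001 = 0b00011010.
P5: S = E(K, 0b00110001) = 0b10001011; 0b01110111 ⊕ 0b10001011 = 0b11111100.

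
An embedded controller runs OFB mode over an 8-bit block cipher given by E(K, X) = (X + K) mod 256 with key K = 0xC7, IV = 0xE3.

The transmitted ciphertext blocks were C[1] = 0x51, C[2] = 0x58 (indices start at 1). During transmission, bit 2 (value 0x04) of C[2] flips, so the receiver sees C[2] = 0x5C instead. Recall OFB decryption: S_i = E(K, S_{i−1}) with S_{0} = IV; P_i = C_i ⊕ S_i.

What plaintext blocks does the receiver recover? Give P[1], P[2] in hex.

P[1] = 0xFB, P[2] = 0x2D

Only C[2] changed, to 0x5C. In OFB, a change in C_i flips the same bit in P_i only; the keystream is unaffected. Decrypting the received ciphertext:
P[1]: S = E(K, 0xE3) = 0xAA; 0x51 ⊕ 0xAA = 0xFB.
P[2]: S = E(K, 0xAA) = 0x71; 0x5C ⊕ 0x71 = 0x2D.
Blocks that differ from the original plaintext: P[2].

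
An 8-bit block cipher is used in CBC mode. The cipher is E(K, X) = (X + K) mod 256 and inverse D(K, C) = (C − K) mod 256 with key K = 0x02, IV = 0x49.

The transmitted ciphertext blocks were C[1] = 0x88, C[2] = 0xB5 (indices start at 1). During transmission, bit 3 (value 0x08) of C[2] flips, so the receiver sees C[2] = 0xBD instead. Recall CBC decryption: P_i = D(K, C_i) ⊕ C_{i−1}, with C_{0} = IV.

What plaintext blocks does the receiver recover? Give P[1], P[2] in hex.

Only C[2] changed, to 0xBD. In CBC, a change in C_i garbles P_i and flips the same bit in P_{i+1}. Decrypting the received ciphertext:
P[1]: D(K, 0x88) = 0x86; 0x86 ⊕ 0x49 = 0xCF.
P[2]: D(K, 0xBD) = 0xBB; 0xBB ⊕ 0x88 = 0x33.
Blocks that differ from the original plaintext: P[2].

P[1] = 0xCF, P[2] = 0x33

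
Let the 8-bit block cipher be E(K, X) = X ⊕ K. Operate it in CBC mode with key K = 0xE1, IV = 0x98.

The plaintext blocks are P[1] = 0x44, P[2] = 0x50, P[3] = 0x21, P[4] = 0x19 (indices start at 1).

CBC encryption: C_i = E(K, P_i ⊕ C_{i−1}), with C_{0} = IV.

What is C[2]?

C[2] = 0x8C

C[1]: P[1] ⊕ 0x98 = 0xDC; E(K, 0xDC) = 0x3D.
C[2]: P[2] ⊕ 0x3D = 0x6D; E(K, 0x6D) = 0x8C.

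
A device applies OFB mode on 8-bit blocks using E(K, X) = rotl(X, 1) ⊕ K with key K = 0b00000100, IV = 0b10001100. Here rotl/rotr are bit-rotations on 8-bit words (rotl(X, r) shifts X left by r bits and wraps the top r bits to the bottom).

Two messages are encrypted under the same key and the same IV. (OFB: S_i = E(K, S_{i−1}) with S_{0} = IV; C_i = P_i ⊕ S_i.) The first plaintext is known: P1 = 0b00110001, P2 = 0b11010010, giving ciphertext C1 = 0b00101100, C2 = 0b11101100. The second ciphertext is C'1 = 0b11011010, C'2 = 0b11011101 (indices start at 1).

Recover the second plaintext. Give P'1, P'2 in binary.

P'1 = 0b11000111, P'2 = 0b11100011

In OFB with a reused IV, both messages share the same keystream S_i, so C_i ⊕ C'_i = P_i ⊕ P'_i and thus P'_i = P_i ⊕ C_i ⊕ C'_i.
P'1: 0b00110001 ⊕ 0b00101100 ⊕ 0b11011010 = 0b11000111.
P'2: 0b11010010 ⊕ 0b11101100 ⊕ 0b11011101 = 0b11100011.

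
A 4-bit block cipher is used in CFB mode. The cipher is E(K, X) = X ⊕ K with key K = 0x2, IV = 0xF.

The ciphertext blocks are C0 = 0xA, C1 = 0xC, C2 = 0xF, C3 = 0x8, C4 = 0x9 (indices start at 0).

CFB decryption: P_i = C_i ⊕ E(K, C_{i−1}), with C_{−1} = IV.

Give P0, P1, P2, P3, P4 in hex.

P0: E(K, 0xF) = 0xD; 0xA ⊕ 0xD = 0x7.
P1: E(K, 0xA) = 0x8; 0xC ⊕ 0x8 = 0x4.
P2: E(K, 0xC) = 0xE; 0xF ⊕ 0xE = 0x1.
P3: E(K, 0xF) = 0xD; 0x8 ⊕ 0xD = 0x5.
P4: E(K, 0x8) = 0xA; 0x9 ⊕ 0xA = 0x3.

P0 = 0x7, P1 = 0x4, P2 = 0x1, P3 = 0x5, P4 = 0x3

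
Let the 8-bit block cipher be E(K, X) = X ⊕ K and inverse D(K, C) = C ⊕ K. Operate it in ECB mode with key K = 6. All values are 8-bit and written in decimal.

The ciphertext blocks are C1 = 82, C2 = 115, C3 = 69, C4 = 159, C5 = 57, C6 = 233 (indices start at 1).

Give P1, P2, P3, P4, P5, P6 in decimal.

P1 = 84, P2 = 117, P3 = 67, P4 = 153, P5 = 63, P6 = 239

ECB decryption: P_i = D(K, C_i).
P1: D(K, 82) = 84.
P2: D(K, 115) = 117.
P3: D(K, 69) = 67.
P4: D(K, 159) = 153.
P5: D(K, 57) = 63.
P6: D(K, 233) = 239.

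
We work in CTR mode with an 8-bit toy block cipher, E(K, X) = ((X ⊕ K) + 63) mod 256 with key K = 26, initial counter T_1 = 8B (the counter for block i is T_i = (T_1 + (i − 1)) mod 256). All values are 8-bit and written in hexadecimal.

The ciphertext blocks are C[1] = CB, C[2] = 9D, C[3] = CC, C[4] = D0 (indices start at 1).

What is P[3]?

CTR decryption: S_i = E(K, T_i) where T_i is the counter for block i; P_i = C_i ⊕ S_i.
P[3]: T = 8D, S = E(K, T) = 0E; CC ⊕ 0E = C2.

P[3] = C2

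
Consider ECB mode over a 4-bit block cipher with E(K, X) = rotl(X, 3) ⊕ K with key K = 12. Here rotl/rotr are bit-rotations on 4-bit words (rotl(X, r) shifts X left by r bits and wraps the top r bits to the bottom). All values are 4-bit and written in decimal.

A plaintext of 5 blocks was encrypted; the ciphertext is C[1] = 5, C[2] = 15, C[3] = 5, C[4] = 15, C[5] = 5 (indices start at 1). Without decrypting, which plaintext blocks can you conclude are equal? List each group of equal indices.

ECB encrypts each block independently with the same key, so equal ciphertext blocks imply equal plaintext blocks.
C[1] = C[3] = C[5] = 5, so P[1] = P[3] = P[5].
C[2] = C[4] = 15, so P[2] = P[4].

P[1] = P[3] = P[5]; P[2] = P[4]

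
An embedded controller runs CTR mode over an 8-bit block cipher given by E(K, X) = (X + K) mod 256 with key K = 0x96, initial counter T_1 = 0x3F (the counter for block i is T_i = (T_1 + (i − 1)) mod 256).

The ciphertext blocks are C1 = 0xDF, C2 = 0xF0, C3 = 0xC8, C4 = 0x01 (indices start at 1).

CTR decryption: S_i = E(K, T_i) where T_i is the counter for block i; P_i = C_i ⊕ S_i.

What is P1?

P1: T = 0x3F, S = E(K, T) = 0xD5; 0xDF ⊕ 0xD5 = 0x0A.

P1 = 0x0A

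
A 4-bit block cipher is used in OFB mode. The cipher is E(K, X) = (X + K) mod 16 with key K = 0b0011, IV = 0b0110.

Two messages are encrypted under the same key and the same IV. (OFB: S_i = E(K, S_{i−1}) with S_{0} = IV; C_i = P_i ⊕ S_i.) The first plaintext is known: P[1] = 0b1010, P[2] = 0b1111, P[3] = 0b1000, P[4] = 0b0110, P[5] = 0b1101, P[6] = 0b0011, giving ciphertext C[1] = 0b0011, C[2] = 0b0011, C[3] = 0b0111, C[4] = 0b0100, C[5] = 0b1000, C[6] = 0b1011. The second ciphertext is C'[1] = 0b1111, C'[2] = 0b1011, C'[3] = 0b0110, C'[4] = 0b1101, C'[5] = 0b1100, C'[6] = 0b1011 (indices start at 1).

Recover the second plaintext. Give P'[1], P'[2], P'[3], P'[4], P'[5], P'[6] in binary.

In OFB with a reused IV, both messages share the same keystream S_i, so C_i ⊕ C'_i = P_i ⊕ P'_i and thus P'_i = P_i ⊕ C_i ⊕ C'_i.
P'[1]: 0b1010 ⊕ 0b0011 ⊕ 0b1111 = 0b0110.
P'[2]: 0b1111 ⊕ 0b0011 ⊕ 0b1011 = 0b0111.
P'[3]: 0b1000 ⊕ 0b0111 ⊕ 0b0110 = 0b1001.
P'[4]: 0b0110 ⊕ 0b0100 ⊕ 0b1101 = 0b1111.
P'[5]: 0b1101 ⊕ 0b1000 ⊕ 0b1100 = 0b1001.
P'[6]: 0b0011 ⊕ 0b1011 ⊕ 0b1011 = 0b0011.

P'[1] = 0b0110, P'[2] = 0b0111, P'[3] = 0b1001, P'[4] = 0b1111, P'[5] = 0b1001, P'[6] = 0b0011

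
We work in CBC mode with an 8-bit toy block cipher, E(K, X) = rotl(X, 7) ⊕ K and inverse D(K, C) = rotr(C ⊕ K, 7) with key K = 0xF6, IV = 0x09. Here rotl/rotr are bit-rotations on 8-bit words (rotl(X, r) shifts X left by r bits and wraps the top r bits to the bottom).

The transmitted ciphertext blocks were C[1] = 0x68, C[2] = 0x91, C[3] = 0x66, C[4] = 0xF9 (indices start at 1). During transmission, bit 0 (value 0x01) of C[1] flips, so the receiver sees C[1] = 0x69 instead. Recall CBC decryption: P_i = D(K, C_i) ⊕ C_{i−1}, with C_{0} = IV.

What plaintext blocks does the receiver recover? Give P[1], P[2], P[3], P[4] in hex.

P[1] = 0x36, P[2] = 0xA7, P[3] = 0xB0, P[4] = 0x78

Only C[1] changed, to 0x69. In CBC, a change in C_i garbles P_i and flips the same bit in P_{i+1}. Decrypting the received ciphertext:
P[1]: D(K, 0x69) = 0x3F; 0x3F ⊕ 0x09 = 0x36.
P[2]: D(K, 0x91) = 0xCE; 0xCE ⊕ 0x69 = 0xA7.
P[3]: D(K, 0x66) = 0x21; 0x21 ⊕ 0x91 = 0xB0.
P[4]: D(K, 0xF9) = 0x1E; 0x1E ⊕ 0x66 = 0x78.
Blocks that differ from the original plaintext: P[1], P[2].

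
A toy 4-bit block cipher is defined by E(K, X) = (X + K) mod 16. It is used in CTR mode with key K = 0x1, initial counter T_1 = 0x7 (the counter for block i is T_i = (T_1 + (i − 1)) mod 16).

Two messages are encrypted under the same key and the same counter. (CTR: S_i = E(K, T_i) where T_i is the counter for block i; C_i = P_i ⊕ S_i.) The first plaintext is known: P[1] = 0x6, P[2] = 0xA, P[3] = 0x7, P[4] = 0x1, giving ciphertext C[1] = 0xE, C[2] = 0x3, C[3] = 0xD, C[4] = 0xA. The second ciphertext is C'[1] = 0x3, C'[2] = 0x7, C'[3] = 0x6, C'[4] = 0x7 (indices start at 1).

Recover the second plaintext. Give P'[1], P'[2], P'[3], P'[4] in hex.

In CTR with a reused counter, both messages share the same keystream S_i, so C_i ⊕ C'_i = P_i ⊕ P'_i and thus P'_i = P_i ⊕ C_i ⊕ C'_i.
P'[1]: 0x6 ⊕ 0xE ⊕ 0x3 = 0xB.
P'[2]: 0xA ⊕ 0x3 ⊕ 0x7 = 0xE.
P'[3]: 0x7 ⊕ 0xD ⊕ 0x6 = 0xC.
P'[4]: 0x1 ⊕ 0xA ⊕ 0x7 = 0xC.

P'[1] = 0xB, P'[2] = 0xE, P'[3] = 0xC, P'[4] = 0xC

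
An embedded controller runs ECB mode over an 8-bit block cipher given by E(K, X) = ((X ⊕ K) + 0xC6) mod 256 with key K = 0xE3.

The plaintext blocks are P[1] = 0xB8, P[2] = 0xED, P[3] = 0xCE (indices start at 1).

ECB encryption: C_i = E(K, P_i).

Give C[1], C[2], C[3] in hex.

C[1] = 0x21, C[2] = 0xD4, C[3] = 0xF3

C[1]: E(K, 0xB8) = 0x21.
C[2]: E(K, 0xED) = 0xD4.
C[3]: E(K, 0xCE) = 0xF3.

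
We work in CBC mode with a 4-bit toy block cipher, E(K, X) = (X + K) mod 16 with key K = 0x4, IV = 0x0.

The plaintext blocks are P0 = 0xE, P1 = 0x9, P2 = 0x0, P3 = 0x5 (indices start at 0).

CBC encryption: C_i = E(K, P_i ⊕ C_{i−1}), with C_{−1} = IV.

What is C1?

C0: P0 ⊕ 0x0 = 0xE; E(K, 0xE) = 0x2.
C1: P1 ⊕ 0x2 = 0xB; E(K, 0xB) = 0xF.

C1 = 0xF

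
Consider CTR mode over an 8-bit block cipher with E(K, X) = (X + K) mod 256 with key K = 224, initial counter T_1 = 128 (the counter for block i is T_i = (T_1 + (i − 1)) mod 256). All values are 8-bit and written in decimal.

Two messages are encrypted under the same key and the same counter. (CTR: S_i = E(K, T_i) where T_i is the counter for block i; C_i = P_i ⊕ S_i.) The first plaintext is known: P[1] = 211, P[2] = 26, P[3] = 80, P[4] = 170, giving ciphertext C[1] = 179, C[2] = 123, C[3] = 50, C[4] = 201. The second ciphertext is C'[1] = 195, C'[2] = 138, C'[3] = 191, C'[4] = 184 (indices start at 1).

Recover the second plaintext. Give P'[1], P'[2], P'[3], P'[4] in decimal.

P'[1] = 163, P'[2] = 235, P'[3] = 221, P'[4] = 219

In CTR with a reused counter, both messages share the same keystream S_i, so C_i ⊕ C'_i = P_i ⊕ P'_i and thus P'_i = P_i ⊕ C_i ⊕ C'_i.
P'[1]: 211 ⊕ 179 ⊕ 195 = 163.
P'[2]: 26 ⊕ 123 ⊕ 138 = 235.
P'[3]: 80 ⊕ 50 ⊕ 191 = 221.
P'[4]: 170 ⊕ 201 ⊕ 184 = 219.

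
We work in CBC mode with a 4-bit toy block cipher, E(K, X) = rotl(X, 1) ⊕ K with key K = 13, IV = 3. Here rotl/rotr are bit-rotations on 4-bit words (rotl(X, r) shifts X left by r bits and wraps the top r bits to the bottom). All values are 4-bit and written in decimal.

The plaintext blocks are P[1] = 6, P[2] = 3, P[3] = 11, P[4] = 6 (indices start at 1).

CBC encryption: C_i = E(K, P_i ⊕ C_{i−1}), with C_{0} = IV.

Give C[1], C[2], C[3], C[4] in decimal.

C[1]: P[1] ⊕ 3 = 5; E(K, 5) = 7.
C[2]: P[2] ⊕ 7 = 4; E(K, 4) = 5.
C[3]: P[3] ⊕ 5 = 14; E(K, 14) = 0.
C[4]: P[4] ⊕ 0 = 6; E(K, 6) = 1.

C[1] = 7, C[2] = 5, C[3] = 0, C[4] = 1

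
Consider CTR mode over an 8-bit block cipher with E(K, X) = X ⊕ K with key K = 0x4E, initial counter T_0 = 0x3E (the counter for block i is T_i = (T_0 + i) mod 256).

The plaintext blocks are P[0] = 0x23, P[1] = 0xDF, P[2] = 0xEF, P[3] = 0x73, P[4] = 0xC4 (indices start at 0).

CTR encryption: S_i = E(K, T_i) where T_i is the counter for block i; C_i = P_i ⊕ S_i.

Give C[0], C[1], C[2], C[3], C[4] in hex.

C[0] = 0x53, C[1] = 0xAE, C[2] = 0xE1, C[3] = 0x7C, C[4] = 0xC8

C[0]: T = 0x3E, S = E(K, T) = 0x70; 0x23 ⊕ 0x70 = 0x53.
C[1]: T = 0x3F, S = E(K, T) = 0x71; 0xDF ⊕ 0x71 = 0xAE.
C[2]: T = 0x40, S = E(K, T) = 0x0E; 0xEF ⊕ 0x0E = 0xE1.
C[3]: T = 0x41, S = E(K, T) = 0x0F; 0x73 ⊕ 0x0F = 0x7C.
C[4]: T = 0x42, S = E(K, T) = 0x0C; 0xC4 ⊕ 0x0C = 0xC8.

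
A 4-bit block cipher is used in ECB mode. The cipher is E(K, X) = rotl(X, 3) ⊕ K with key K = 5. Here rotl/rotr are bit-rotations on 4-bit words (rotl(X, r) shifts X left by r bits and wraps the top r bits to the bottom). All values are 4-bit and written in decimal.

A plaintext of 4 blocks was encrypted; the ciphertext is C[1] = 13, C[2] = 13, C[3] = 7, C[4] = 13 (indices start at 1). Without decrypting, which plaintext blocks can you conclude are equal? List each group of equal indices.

P[1] = P[2] = P[4]

ECB encrypts each block independently with the same key, so equal ciphertext blocks imply equal plaintext blocks.
C[1] = C[2] = C[4] = 13, so P[1] = P[2] = P[4].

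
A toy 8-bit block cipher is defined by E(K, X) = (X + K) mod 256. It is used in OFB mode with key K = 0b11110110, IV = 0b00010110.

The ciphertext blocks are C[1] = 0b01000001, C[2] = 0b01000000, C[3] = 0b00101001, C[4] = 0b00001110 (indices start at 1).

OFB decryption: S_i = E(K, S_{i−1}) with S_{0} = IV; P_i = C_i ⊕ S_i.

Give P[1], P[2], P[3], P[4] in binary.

P[1] = 0b01001101, P[2] = 0b01000010, P[3] = 0b11010001, P[4] = 0b11100000

P[1]: S = E(K, 0b00010110) = 0b00001100; 0b01000001 ⊕ 0b00001100 = 0b01001101.
P[2]: S = E(K, 0b00001100) = 0b00000010; 0b01000000 ⊕ 0b00000010 = 0b01000010.
P[3]: S = E(K, 0b00000010) = 0b11111000; 0b00101001 ⊕ 0b11111000 = 0b11010001.
P[4]: S = E(K, 0b11111000) = 0b11101110; 0b00001110 ⊕ 0b11101110 = 0b11100000.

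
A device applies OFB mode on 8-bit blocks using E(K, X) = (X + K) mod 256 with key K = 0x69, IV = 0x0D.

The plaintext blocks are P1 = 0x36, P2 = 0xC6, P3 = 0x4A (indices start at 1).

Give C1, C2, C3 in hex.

C1 = 0x40, C2 = 0x19, C3 = 0x02

OFB encryption: S_i = E(K, S_{i−1}) with S_{0} = IV; C_i = P_i ⊕ S_i.
C1: S = E(K, 0x0D) = 0x76; 0x36 ⊕ 0x76 = 0x40.
C2: S = E(K, 0x76) = 0xDF; 0xC6 ⊕ 0xDF = 0x19.
C3: S = E(K, 0xDF) = 0x48; 0x4A ⊕ 0x48 = 0x02.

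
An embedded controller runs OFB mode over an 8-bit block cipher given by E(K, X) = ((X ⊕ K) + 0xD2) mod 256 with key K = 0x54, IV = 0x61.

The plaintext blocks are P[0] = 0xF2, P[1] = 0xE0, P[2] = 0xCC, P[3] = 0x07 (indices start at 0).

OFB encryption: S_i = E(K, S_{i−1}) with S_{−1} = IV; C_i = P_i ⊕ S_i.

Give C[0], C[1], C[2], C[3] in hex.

C[0]: S = E(K, 0x61) = 0x07; 0xF2 ⊕ 0x07 = 0xF5.
C[1]: S = E(K, 0x07) = 0x25; 0xE0 ⊕ 0x25 = 0xC5.
C[2]: S = E(K, 0x25) = 0x43; 0xCC ⊕ 0x43 = 0x8F.
C[3]: S = E(K, 0x43) = 0xE9; 0x07 ⊕ 0xE9 = 0xEE.

C[0] = 0xF5, C[1] = 0xC5, C[2] = 0x8F, C[3] = 0xEE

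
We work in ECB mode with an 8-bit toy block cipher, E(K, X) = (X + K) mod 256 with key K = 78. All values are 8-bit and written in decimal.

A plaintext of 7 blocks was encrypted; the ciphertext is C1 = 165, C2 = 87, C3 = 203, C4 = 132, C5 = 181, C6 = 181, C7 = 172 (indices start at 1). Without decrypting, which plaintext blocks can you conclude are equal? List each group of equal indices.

P5 = P6

ECB encrypts each block independently with the same key, so equal ciphertext blocks imply equal plaintext blocks.
C5 = C6 = 181, so P5 = P6.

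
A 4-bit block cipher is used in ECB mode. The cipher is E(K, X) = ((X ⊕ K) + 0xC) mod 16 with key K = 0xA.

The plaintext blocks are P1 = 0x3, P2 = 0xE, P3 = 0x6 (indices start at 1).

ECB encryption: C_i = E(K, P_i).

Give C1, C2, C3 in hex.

C1: E(K, 0x3) = 0x5.
C2: E(K, 0xE) = 0x0.
C3: E(K, 0x6) = 0x8.

C1 = 0x5, C2 = 0x0, C3 = 0x8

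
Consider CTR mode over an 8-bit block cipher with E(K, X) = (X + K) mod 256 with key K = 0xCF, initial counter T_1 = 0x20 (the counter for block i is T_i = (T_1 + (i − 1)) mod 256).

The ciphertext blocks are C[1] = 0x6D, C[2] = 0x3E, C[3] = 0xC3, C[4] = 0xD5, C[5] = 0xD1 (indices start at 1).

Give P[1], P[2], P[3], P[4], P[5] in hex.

P[1] = 0x82, P[2] = 0xCE, P[3] = 0x32, P[4] = 0x27, P[5] = 0x22

CTR decryption: S_i = E(K, T_i) where T_i is the counter for block i; P_i = C_i ⊕ S_i.
P[1]: T = 0x20, S = E(K, T) = 0xEF; 0x6D ⊕ 0xEF = 0x82.
P[2]: T = 0x21, S = E(K, T) = 0xF0; 0x3E ⊕ 0xF0 = 0xCE.
P[3]: T = 0x22, S = E(K, T) = 0xF1; 0xC3 ⊕ 0xF1 = 0x32.
P[4]: T = 0x23, S = E(K, T) = 0xF2; 0xD5 ⊕ 0xF2 = 0x27.
P[5]: T = 0x24, S = E(K, T) = 0xF3; 0xD1 ⊕ 0xF3 = 0x22.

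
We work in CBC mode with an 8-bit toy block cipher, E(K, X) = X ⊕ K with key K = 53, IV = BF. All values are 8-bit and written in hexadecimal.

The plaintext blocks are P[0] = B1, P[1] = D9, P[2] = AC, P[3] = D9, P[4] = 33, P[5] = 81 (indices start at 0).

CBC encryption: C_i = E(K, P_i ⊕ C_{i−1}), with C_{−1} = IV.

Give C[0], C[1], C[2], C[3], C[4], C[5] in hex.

C[0]: P[0] ⊕ BF = 0E; E(K, 0E) = 5D.
C[1]: P[1] ⊕ 5D = 84; E(K, 84) = D7.
C[2]: P[2] ⊕ D7 = 7B; E(K, 7B) = 28.
C[3]: P[3] ⊕ 28 = F1; E(K, F1) = A2.
C[4]: P[4] ⊕ A2 = 91; E(K, 91) = C2.
C[5]: P[5] ⊕ C2 = 43; E(K, 43) = 10.

C[0] = 5D, C[1] = D7, C[2] = 28, C[3] = A2, C[4] = C2, C[5] = 10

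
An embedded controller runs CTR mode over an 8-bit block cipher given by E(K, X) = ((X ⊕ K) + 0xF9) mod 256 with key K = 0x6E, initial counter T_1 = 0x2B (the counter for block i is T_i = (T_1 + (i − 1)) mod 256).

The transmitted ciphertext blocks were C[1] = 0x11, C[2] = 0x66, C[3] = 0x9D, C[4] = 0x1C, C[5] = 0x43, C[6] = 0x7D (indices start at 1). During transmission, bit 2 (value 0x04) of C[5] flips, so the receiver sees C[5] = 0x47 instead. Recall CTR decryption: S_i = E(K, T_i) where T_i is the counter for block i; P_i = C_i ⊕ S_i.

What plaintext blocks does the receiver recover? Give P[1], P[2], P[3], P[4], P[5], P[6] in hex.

Only C[5] changed, to 0x47. In CTR, a change in C_i flips the same bit in P_i only; the keystream is unaffected. Decrypting the received ciphertext:
P[1]: T = 0x2B, S = E(K, T) = 0x3E; 0x11 ⊕ 0x3E = 0x2F.
P[2]: T = 0x2C, S = E(K, T) = 0x3B; 0x66 ⊕ 0x3B = 0x5D.
P[3]: T = 0x2D, S = E(K, T) = 0x3C; 0x9D ⊕ 0x3C = 0xA1.
P[4]: T = 0x2E, S = E(K, T) = 0x39; 0x1C ⊕ 0x39 = 0x25.
P[5]: T = 0x2F, S = E(K, T) = 0x3A; 0x47 ⊕ 0x3A = 0x7D.
P[6]: T = 0x30, S = E(K, T) = 0x57; 0x7D ⊕ 0x57 = 0x2A.
Blocks that differ from the original plaintext: P[5].

P[1] = 0x2F, P[2] = 0x5D, P[3] = 0xA1, P[4] = 0x25, P[5] = 0x7D, P[6] = 0x2A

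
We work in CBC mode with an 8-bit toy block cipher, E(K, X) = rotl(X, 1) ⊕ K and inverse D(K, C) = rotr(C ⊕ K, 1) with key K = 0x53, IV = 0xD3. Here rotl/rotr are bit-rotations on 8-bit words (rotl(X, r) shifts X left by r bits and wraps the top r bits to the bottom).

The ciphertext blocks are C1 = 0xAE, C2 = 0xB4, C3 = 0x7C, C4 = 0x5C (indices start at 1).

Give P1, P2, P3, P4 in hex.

P1 = 0x2D, P2 = 0x5D, P3 = 0x23, P4 = 0xFB

CBC decryption: P_i = D(K, C_i) ⊕ C_{i−1}, with C_{0} = IV.
P1: D(K, 0xAE) = 0xFE; 0xFE ⊕ 0xD3 = 0x2D.
P2: D(K, 0xB4) = 0xF3; 0xF3 ⊕ 0xAE = 0x5D.
P3: D(K, 0x7C) = 0x97; 0x97 ⊕ 0xB4 = 0x23.
P4: D(K, 0x5C) = 0x87; 0x87 ⊕ 0x7C = 0xFB.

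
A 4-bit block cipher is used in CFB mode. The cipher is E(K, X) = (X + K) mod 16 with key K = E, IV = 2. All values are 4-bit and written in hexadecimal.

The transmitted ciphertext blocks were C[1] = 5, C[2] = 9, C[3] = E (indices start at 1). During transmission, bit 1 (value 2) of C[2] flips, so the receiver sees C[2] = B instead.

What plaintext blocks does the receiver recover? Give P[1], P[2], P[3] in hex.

CFB decryption: P_i = C_i ⊕ E(K, C_{i−1}), with C_{0} = IV.
Only C[2] changed, to B. In CFB, a change in C_i flips the same bit in P_i and garbles P_{i+1}. Decrypting the received ciphertext:
P[1]: E(K, 2) = 0; 5 ⊕ 0 = 5.
P[2]: E(K, 5) = 3; B ⊕ 3 = 8.
P[3]: E(K, B) = 9; E ⊕ 9 = 7.
Blocks that differ from the original plaintext: P[2], P[3].

P[1] = 5, P[2] = 8, P[3] = 7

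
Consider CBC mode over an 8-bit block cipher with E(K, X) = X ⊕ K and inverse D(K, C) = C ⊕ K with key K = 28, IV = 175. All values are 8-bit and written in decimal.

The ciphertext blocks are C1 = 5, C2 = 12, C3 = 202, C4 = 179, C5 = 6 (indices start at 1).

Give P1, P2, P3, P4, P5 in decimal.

CBC decryption: P_i = D(K, C_i) ⊕ C_{i−1}, with C_{0} = IV.
P1: D(K, 5) = 25; 25 ⊕ 175 = 182.
P2: D(K, 12) = 16; 16 ⊕ 5 = 21.
P3: D(K, 202) = 214; 214 ⊕ 12 = 218.
P4: D(K, 179) = 175; 175 ⊕ 202 = 101.
P5: D(K, 6) = 26; 26 ⊕ 179 = 169.

P1 = 182, P2 = 21, P3 = 218, P4 = 101, P5 = 169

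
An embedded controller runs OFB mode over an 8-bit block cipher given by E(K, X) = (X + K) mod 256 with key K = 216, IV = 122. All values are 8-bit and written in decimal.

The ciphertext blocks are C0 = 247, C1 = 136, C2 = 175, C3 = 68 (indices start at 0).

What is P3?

OFB decryption: S_i = E(K, S_{i−1}) with S_{−1} = IV; P_i = C_i ⊕ S_i.
P0: S = E(K, 122) = 82; 247 ⊕ 82 = 165.
P1: S = E(K, 82) = 42; 136 ⊕ 42 = 162.
P2: S = E(K, 42) = 2; 175 ⊕ 2 = 173.
P3: S = E(K, 2) = 218; 68 ⊕ 218 = 158.

P3 = 158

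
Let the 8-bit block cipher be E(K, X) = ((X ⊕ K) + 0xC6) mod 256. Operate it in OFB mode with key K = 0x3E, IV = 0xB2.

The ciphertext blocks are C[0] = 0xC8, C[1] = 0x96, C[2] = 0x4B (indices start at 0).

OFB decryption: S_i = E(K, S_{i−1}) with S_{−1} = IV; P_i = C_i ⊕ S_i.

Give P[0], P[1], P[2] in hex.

P[0]: S = E(K, 0xB2) = 0x52; 0xC8 ⊕ 0x52 = 0x9A.
P[1]: S = E(K, 0x52) = 0x32; 0x96 ⊕ 0x32 = 0xA4.
P[2]: S = E(K, 0x32) = 0xD2; 0x4B ⊕ 0xD2 = 0x99.

P[0] = 0x9A, P[1] = 0xA4, P[2] = 0x99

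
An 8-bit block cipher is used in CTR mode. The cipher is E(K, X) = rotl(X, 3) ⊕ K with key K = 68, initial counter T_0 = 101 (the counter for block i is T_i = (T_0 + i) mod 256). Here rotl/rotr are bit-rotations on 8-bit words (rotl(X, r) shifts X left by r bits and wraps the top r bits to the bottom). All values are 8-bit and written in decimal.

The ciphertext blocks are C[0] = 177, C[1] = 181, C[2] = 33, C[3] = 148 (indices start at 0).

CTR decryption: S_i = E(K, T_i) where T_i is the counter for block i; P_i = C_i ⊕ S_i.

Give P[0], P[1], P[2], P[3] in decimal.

P[0] = 222, P[1] = 194, P[2] = 94, P[3] = 147

P[0]: T = 101, S = E(K, T) = 111; 177 ⊕ 111 = 222.
P[1]: T = 102, S = E(K, T) = 119; 181 ⊕ 119 = 194.
P[2]: T = 103, S = E(K, T) = 127; 33 ⊕ 127 = 94.
P[3]: T = 104, S = E(K, T) = 7; 148 ⊕ 7 = 147.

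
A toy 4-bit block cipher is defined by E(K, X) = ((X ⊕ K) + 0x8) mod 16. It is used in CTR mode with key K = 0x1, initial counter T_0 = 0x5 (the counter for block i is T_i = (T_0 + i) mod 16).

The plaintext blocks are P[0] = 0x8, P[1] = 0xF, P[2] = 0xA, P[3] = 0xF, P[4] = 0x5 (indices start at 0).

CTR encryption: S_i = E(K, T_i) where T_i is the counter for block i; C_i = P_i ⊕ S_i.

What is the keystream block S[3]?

C[0]: T = 0x5, S = E(K, T) = 0xC; 0x8 ⊕ 0xC = 0x4.
C[1]: T = 0x6, S = E(K, T) = 0xF; 0xF ⊕ 0xF = 0x0.
C[2]: T = 0x7, S = E(K, T) = 0xE; 0xA ⊕ 0xE = 0x4.
C[3]: T = 0x8, S = E(K, T) = 0x1; 0xF ⊕ 0x1 = 0xE.
So S[3] = 0x1.

0x1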